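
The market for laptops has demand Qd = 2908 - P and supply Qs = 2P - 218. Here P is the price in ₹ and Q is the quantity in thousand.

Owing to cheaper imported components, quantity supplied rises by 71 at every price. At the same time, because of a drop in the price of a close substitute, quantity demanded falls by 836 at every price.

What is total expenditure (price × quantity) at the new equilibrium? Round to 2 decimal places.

985482.56

Solve the original market: 2908 - P = 2P - 218, hence P = 1042 and Q = 1866.
The new curves are Qd = 2072 - P (demand) and Qs = 2P - 147 (supply).
Setting them equal: 2072 - P = 2P - 147 → 2219 = 3P, so P = 2219/3 ≈ 739.6667 and Q = 3997/3 ≈ 1332.3333.
New expenditure = 739.6667 × 1332.3333 = 985482.56.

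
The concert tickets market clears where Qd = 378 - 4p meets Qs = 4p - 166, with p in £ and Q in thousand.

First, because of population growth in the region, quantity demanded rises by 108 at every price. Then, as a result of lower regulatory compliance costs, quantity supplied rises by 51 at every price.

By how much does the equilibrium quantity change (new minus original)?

+79.5

Initially, 378 - 4p = 4p - 166, so 544 = 8p and p = 68, Q = 106.
The shock moves the curves to Qd = 486 - 4p and Qs = 4p - 115.
Setting them equal: 486 - 4p = 4p - 115 → 601 = 8p, so p = 75.125 and Q = 185.5.
ΔQ = 185.5 − 106 = +79.5.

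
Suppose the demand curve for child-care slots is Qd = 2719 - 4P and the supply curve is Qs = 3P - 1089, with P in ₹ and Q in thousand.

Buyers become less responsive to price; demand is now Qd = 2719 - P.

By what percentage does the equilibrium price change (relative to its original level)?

+75

Initially, 2719 - 4P = 3P - 1089, so 3808 = 7P and P = 544, Q = 543.
After the shift, demand is Qd = 2719 - P and supply is Qs = 3P - 1089.
Equate the new curves: 2719 - P = 3P - 1089, giving 3808 = 4P, P = 952, Q = 1767.
%ΔP = (952 − 544) / 544 × 100 = +75%.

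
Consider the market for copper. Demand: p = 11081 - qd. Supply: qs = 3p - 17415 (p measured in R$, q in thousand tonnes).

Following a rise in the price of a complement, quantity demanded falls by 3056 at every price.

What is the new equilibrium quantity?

1665

Initially, 11081 - p = 3p - 17415, so 28496 = 4p and p = 7124, q = 3957.
With the change applied: demand qd = 8025 - p, supply qs = 3p - 17415.
Clearing the new market: 8025 - p = 3p - 17415, so p = 6360 and q = 1665.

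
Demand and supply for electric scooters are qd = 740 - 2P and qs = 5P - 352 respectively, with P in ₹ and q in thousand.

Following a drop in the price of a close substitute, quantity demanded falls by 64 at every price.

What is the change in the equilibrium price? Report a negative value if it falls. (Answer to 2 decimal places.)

-9.14

Solve the original market: 740 - 2P = 5P - 352, hence P = 156 and q = 428.
The new curves are qd = 676 - 2P (demand) and qs = 5P - 352 (supply).
Equate the new curves: 676 - 2P = 5P - 352, giving 1028 = 7P, P = 1028/7 ≈ 146.8571, q = 2676/7 ≈ 382.2857.
ΔP = 146.8571 − 156 = -9.14.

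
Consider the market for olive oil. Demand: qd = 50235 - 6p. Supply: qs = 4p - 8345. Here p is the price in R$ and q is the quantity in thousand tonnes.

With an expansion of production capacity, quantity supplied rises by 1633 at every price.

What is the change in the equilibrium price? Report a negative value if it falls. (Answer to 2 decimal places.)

Solve the original market: 50235 - 6p = 4p - 8345, hence p = 5858 and q = 15087.
The shock moves the curves to qd = 50235 - 6p and qs = 4p - 6712.
Equate the new curves: 50235 - 6p = 4p - 6712, giving 56947 = 10p, p = 5694.7, q = 16066.8.
Δp = 5694.7 − 5858 = -163.30.

-163.30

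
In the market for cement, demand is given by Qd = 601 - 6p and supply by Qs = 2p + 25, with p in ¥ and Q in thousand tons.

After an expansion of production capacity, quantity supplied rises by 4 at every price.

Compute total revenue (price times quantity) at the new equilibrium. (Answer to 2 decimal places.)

12298.00

Solve the original market: 601 - 6p = 2p + 25, hence p = 72 and Q = 169.
With the change applied: demand Qd = 601 - 6p, supply Qs = 2p + 29.
Equate the new curves: 601 - 6p = 2p + 29, giving 572 = 8p, p = 71.5, Q = 172.
New expenditure = 71.5 × 172 = 12298.00.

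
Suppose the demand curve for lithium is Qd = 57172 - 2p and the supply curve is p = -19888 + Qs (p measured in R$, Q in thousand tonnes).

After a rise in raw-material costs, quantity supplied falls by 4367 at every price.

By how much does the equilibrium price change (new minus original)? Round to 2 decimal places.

Original equilibrium: 57172 - 2p = p + 19888 gives 37284 = 3p, so p = 12428 and Q = 32316.
The shock moves the curves to Qd = 57172 - 2p and Qs = p + 15521.
Setting them equal: 57172 - 2p = p + 15521 → 41651 = 3p, so p = 41651/3 ≈ 13883.6667 and Q = 88214/3 ≈ 29404.6667.
Δp = 13883.6667 − 12428 = +1455.67.

+1455.67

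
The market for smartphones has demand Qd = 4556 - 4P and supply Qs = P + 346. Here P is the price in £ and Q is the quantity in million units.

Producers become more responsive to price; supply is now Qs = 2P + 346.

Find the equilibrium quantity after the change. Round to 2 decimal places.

Solve the original market: 4556 - 4P = P + 346, hence P = 842 and Q = 1188.
The shock moves the curves to Qd = 4556 - 4P and Qs = 2P + 346.
Equate the new curves: 4556 - 4P = 2P + 346, giving 4210 = 6P, P = 2105/3 ≈ 701.6667, Q = 5248/3 ≈ 1749.3333.

1749.33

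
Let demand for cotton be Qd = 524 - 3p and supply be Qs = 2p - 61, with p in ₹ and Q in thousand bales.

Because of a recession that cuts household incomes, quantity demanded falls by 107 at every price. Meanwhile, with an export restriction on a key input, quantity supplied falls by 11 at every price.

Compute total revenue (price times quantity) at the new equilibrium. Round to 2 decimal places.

12088.08

Original equilibrium: 524 - 3p = 2p - 61 gives 585 = 5p, so p = 117 and Q = 173.
After the shift, demand is Qd = 417 - 3p and supply is Qs = 2p - 72.
Clearing the new market: 417 - 3p = 2p - 72, so p = 97.8 and Q = 123.6.
New expenditure = 97.8 × 123.6 = 12088.08.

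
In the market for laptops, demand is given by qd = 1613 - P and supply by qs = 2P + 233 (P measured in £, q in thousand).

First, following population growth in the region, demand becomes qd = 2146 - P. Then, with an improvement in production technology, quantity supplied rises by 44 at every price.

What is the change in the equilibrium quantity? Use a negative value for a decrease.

Original equilibrium: 1613 - P = 2P + 233 gives 1380 = 3P, so P = 460 and q = 1153.
After the shift, demand is qd = 2146 - P and supply is qs = 2P + 277.
Clearing the new market: 2146 - P = 2P + 277, so P = 623 and q = 1523.
Δq = 1523 − 1153 = +370.

+370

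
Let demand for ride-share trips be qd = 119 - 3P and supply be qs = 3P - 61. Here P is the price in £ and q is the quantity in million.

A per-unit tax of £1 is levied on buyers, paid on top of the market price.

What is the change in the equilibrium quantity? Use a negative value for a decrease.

Before the shock: 119 - 3P = 3P - 61 ⇒ 180 = 6P ⇒ P = 30, q = 29.
Since buyers pay the price plus the tax, the effective demand curve becomes qd = 116 - 3P.
New equilibrium: 116 - 3P = 3P - 61 ⇒ 177 = 6P ⇒ P = 29.5, q = 27.5.
Δq = 27.5 − 29 = -1.5.

-1.5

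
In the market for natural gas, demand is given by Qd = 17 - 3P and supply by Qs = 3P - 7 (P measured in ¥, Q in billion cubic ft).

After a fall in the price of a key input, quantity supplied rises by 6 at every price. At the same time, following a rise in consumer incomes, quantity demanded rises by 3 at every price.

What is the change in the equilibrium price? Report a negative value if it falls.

Original equilibrium: 17 - 3P = 3P - 7 gives 24 = 6P, so P = 4 and Q = 5.
The shock moves the curves to Qd = 20 - 3P and Qs = 3P - 1.
Clearing the new market: 20 - 3P = 3P - 1, so P = 3.5 and Q = 9.5.
ΔP = 3.5 − 4 = -0.5.

-0.5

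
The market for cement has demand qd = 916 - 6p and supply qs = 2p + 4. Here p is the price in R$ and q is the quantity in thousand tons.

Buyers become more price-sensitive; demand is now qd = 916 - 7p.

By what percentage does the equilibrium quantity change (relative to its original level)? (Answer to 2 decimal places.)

Initially, 916 - 6p = 2p + 4, so 912 = 8p and p = 114, q = 232.
The new curves are qd = 916 - 7p (demand) and qs = 2p + 4 (supply).
Equate the new curves: 916 - 7p = 2p + 4, giving 912 = 9p, p = 304/3 ≈ 101.3333, q = 620/3 ≈ 206.6667.
%Δq = (206.6667 − 232) / 232 × 100 = -10.92%.

-10.92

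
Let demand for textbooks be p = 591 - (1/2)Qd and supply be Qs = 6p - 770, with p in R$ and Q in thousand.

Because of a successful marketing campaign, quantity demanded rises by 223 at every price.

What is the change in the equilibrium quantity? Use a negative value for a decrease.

Original equilibrium: 1182 - 2p = 6p - 770 gives 1952 = 8p, so p = 244 and Q = 694.
After the shift, demand is Qd = 1405 - 2p and supply is Qs = 6p - 770.
Clearing the new market: 1405 - 2p = 6p - 770, so p = 271.875 and Q = 861.25.
ΔQ = 861.25 − 694 = +167.25.

+167.25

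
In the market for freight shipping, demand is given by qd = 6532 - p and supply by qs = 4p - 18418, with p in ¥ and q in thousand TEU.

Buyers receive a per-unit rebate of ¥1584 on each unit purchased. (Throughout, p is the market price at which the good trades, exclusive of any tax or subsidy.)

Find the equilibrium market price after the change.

5306.8

Before the shock: 6532 - p = 4p - 18418 ⇒ 24950 = 5p ⇒ p = 4990, q = 1542.
Since buyers' out-of-pocket price is the market price minus the rebate, the effective demand curve becomes qd = 8116 - p.
Setting them equal: 8116 - p = 4p - 18418 → 26534 = 5p, so p = 5306.8 and q = 2809.2.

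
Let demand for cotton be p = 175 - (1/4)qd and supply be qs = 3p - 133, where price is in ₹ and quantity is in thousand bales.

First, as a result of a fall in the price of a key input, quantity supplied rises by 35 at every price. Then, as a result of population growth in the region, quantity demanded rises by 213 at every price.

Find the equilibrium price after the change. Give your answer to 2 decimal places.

Before the shock: 700 - 4p = 3p - 133 ⇒ 833 = 7p ⇒ p = 119, q = 224.
With the change applied: demand qd = 913 - 4p, supply qs = 3p - 98.
Clearing the new market: 913 - 4p = 3p - 98, so p = 1011/7 ≈ 144.4286 and q = 2347/7 ≈ 335.2857.

144.43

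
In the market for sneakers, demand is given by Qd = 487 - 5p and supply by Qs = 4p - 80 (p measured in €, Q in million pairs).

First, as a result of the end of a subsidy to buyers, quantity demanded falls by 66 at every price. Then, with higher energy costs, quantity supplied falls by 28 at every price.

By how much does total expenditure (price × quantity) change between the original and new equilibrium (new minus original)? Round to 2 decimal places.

Original equilibrium: 487 - 5p = 4p - 80 gives 567 = 9p, so p = 63 and Q = 172.
With the change applied: demand Qd = 421 - 5p, supply Qs = 4p - 108.
Clearing the new market: 421 - 5p = 4p - 108, so p = 529/9 ≈ 58.7778 and Q = 1144/9 ≈ 127.1111.
Expenditure moves from 63×172 = 10836 to 58.7778×127.1111 = 7471.3086; change = -3364.69.

-3364.69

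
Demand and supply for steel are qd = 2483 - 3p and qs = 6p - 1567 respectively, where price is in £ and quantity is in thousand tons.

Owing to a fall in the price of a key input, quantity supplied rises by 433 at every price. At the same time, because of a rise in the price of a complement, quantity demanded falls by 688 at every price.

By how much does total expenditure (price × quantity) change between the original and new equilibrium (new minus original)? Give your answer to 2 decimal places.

-243419.48

Solve the original market: 2483 - 3p = 6p - 1567, hence p = 450 and q = 1133.
The new curves are qd = 1795 - 3p (demand) and qs = 6p - 1134 (supply).
Setting them equal: 1795 - 3p = 6p - 1134 → 2929 = 9p, so p = 2929/9 ≈ 325.4444 and q = 2456/3 ≈ 818.6667.
Expenditure moves from 450×1133 = 509850 to 325.4444×818.6667 = 266430.5185; change = -243419.48.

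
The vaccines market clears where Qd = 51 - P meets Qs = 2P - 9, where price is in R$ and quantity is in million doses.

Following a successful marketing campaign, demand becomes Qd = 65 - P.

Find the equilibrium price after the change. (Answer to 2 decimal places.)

24.67

Initially, 51 - P = 2P - 9, so 60 = 3P and P = 20, Q = 31.
The shock moves the curves to Qd = 65 - P and Qs = 2P - 9.
Equate the new curves: 65 - P = 2P - 9, giving 74 = 3P, P = 74/3 ≈ 24.6667, Q = 121/3 ≈ 40.3333.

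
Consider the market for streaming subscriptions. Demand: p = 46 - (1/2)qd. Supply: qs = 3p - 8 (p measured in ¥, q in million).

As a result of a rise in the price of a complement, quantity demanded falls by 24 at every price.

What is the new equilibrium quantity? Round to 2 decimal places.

Initially, 92 - 2p = 3p - 8, so 100 = 5p and p = 20, q = 52.
The shock moves the curves to qd = 68 - 2p and qs = 3p - 8.
Equate the new curves: 68 - 2p = 3p - 8, giving 76 = 5p, p = 15.2, q = 37.6.

37.60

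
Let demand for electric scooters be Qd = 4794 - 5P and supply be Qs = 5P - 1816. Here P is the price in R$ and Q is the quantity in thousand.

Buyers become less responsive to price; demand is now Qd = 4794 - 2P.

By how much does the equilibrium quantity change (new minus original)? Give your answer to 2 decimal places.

Before the shock: 4794 - 5P = 5P - 1816 ⇒ 6610 = 10P ⇒ P = 661, Q = 1489.
The new curves are Qd = 4794 - 2P (demand) and Qs = 5P - 1816 (supply).
Equate the new curves: 4794 - 2P = 5P - 1816, giving 6610 = 7P, P = 6610/7 ≈ 944.2857, Q = 20338/7 ≈ 2905.4286.
ΔQ = 2905.4286 − 1489 = +1416.43.

+1416.43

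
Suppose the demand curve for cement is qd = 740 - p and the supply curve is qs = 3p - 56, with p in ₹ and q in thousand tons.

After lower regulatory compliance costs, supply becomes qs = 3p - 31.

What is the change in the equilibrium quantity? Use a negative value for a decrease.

+6.25

Original equilibrium: 740 - p = 3p - 56 gives 796 = 4p, so p = 199 and q = 541.
The shock moves the curves to qd = 740 - p and qs = 3p - 31.
Setting them equal: 740 - p = 3p - 31 → 771 = 4p, so p = 192.75 and q = 547.25.
Δq = 547.25 − 541 = +6.25.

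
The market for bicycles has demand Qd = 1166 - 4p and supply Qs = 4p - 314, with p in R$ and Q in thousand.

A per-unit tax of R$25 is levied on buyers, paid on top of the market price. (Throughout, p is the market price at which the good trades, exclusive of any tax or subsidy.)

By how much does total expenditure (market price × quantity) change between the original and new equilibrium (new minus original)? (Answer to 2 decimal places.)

-13950.00

Original equilibrium: 1166 - 4p = 4p - 314 gives 1480 = 8p, so p = 185 and Q = 426.
Since buyers pay the price plus the tax, the effective demand curve becomes Qd = 1066 - 4p.
Clearing the new market: 1066 - 4p = 4p - 314, so p = 172.5 and Q = 376.
Expenditure moves from 185×426 = 78810 to 172.5×376 = 64860; change = -13950.00.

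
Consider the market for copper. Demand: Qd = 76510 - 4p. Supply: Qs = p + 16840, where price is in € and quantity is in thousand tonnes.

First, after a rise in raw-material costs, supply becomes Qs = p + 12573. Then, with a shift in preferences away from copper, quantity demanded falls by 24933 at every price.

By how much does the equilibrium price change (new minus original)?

-4133.2

Before the shock: 76510 - 4p = p + 16840 ⇒ 59670 = 5p ⇒ p = 11934, Q = 28774.
The new curves are Qd = 51577 - 4p (demand) and Qs = p + 12573 (supply).
Clearing the new market: 51577 - 4p = p + 12573, so p = 7800.8 and Q = 20373.8.
Δp = 7800.8 − 11934 = -4133.2.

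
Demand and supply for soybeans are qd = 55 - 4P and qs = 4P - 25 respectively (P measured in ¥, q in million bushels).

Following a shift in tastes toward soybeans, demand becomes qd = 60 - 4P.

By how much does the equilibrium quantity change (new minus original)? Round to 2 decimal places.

+2.50

Solve the original market: 55 - 4P = 4P - 25, hence P = 10 and q = 15.
After the shift, demand is qd = 60 - 4P and supply is qs = 4P - 25.
New equilibrium: 60 - 4P = 4P - 25 ⇒ 85 = 8P ⇒ P = 10.625, q = 17.5.
Δq = 17.5 − 15 = +2.50.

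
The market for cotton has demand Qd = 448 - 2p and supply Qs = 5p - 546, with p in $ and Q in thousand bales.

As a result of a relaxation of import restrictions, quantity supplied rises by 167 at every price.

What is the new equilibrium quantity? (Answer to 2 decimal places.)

211.71

Initially, 448 - 2p = 5p - 546, so 994 = 7p and p = 142, Q = 164.
After the shift, demand is Qd = 448 - 2p and supply is Qs = 5p - 379.
Clearing the new market: 448 - 2p = 5p - 379, so p = 827/7 ≈ 118.1429 and Q = 1482/7 ≈ 211.7143.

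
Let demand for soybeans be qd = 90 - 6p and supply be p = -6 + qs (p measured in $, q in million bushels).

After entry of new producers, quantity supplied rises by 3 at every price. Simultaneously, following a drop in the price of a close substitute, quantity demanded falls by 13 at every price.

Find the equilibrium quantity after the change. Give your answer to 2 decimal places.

Original equilibrium: 90 - 6p = p + 6 gives 84 = 7p, so p = 12 and q = 18.
After the shift, demand is qd = 77 - 6p and supply is qs = p + 9.
New equilibrium: 77 - 6p = p + 9 ⇒ 68 = 7p ⇒ p = 68/7 ≈ 9.7143, q = 131/7 ≈ 18.7143.

18.71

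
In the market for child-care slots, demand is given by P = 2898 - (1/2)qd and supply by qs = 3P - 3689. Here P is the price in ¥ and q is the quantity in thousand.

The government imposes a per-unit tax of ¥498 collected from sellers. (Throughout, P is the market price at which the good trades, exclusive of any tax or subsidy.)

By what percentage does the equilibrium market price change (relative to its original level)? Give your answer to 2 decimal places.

Solve the original market: 5796 - 2P = 3P - 3689, hence P = 1897 and q = 2002.
Since sellers keep the price net of the tax, the effective supply curve becomes qs = 3P - 5183.
New equilibrium: 5796 - 2P = 3P - 5183 ⇒ 10979 = 5P ⇒ P = 2195.8, q = 1404.4.
%ΔP = (2195.8 − 1897) / 1897 × 100 = +15.75%.

+15.75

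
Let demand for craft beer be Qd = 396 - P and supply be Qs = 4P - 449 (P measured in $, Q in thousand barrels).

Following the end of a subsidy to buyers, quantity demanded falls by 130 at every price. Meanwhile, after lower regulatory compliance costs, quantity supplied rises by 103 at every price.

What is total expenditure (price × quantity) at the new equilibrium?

17576.64

Before the shock: 396 - P = 4P - 449 ⇒ 845 = 5P ⇒ P = 169, Q = 227.
The shock moves the curves to Qd = 266 - P and Qs = 4P - 346.
Equate the new curves: 266 - P = 4P - 346, giving 612 = 5P, P = 122.4, Q = 143.6.
New expenditure = 122.4 × 143.6 = 17576.64.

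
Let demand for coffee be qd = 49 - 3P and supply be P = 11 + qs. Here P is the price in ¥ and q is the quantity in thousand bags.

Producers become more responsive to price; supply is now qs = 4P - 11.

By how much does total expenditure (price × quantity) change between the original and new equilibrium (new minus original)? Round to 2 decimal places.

+139.59

Before the shock: 49 - 3P = P - 11 ⇒ 60 = 4P ⇒ P = 15, q = 4.
The shock moves the curves to qd = 49 - 3P and qs = 4P - 11.
Setting them equal: 49 - 3P = 4P - 11 → 60 = 7P, so P = 60/7 ≈ 8.5714 and q = 163/7 ≈ 23.2857.
Expenditure moves from 15×4 = 60 to 8.5714×23.2857 = 199.5918; change = +139.59.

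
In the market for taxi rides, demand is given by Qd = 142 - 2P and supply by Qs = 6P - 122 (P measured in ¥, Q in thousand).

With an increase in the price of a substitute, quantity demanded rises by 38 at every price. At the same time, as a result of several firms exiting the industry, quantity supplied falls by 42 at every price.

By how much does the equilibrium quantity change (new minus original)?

Before the shock: 142 - 2P = 6P - 122 ⇒ 264 = 8P ⇒ P = 33, Q = 76.
The new curves are Qd = 180 - 2P (demand) and Qs = 6P - 164 (supply).
Clearing the new market: 180 - 2P = 6P - 164, so P = 43 and Q = 94.
ΔQ = 94 − 76 = +18.

+18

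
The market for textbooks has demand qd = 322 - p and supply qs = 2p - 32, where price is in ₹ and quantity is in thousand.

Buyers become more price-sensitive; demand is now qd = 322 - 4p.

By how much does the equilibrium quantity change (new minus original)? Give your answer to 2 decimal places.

-118.00

Before the shock: 322 - p = 2p - 32 ⇒ 354 = 3p ⇒ p = 118, q = 204.
After the shift, demand is qd = 322 - 4p and supply is qs = 2p - 32.
Setting them equal: 322 - 4p = 2p - 32 → 354 = 6p, so p = 59 and q = 86.
Δq = 86 − 204 = -118.00.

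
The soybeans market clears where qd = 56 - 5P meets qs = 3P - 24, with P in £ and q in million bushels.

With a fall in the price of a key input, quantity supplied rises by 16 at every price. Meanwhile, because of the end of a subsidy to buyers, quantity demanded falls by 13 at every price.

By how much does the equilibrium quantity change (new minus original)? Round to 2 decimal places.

Original equilibrium: 56 - 5P = 3P - 24 gives 80 = 8P, so P = 10 and q = 6.
After the shift, demand is qd = 43 - 5P and supply is qs = 3P - 8.
Clearing the new market: 43 - 5P = 3P - 8, so P = 6.375 and q = 11.125.
Δq = 11.125 − 6 = +5.13.

+5.13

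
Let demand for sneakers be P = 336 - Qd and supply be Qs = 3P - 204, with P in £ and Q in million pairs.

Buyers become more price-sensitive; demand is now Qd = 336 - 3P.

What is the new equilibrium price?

Before the shock: 336 - P = 3P - 204 ⇒ 540 = 4P ⇒ P = 135, Q = 201.
With the change applied: demand Qd = 336 - 3P, supply Qs = 3P - 204.
New equilibrium: 336 - 3P = 3P - 204 ⇒ 540 = 6P ⇒ P = 90, Q = 66.

90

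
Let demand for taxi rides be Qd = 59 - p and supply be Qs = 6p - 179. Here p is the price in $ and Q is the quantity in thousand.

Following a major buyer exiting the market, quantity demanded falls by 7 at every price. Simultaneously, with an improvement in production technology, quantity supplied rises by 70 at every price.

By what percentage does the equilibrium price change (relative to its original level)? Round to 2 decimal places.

-32.35

Before the shock: 59 - p = 6p - 179 ⇒ 238 = 7p ⇒ p = 34, Q = 25.
The shock moves the curves to Qd = 52 - p and Qs = 6p - 109.
Clearing the new market: 52 - p = 6p - 109, so p = 23 and Q = 29.
%Δp = (23 − 34) / 34 × 100 = -32.35%.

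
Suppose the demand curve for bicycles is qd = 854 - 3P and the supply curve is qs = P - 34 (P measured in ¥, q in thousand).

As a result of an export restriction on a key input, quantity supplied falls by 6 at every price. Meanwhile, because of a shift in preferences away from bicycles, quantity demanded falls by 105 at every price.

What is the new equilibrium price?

197.25

Initially, 854 - 3P = P - 34, so 888 = 4P and P = 222, q = 188.
The shock moves the curves to qd = 749 - 3P and qs = P - 40.
Equate the new curves: 749 - 3P = P - 40, giving 789 = 4P, P = 197.25, q = 157.25.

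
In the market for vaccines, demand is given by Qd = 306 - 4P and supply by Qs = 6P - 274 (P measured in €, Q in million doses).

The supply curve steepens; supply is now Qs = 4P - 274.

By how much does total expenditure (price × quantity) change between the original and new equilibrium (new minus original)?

-3132

Solve the original market: 306 - 4P = 6P - 274, hence P = 58 and Q = 74.
After the shift, demand is Qd = 306 - 4P and supply is Qs = 4P - 274.
Clearing the new market: 306 - 4P = 4P - 274, so P = 72.5 and Q = 16.
Expenditure moves from 58×74 = 4292 to 72.5×16 = 1160; change = -3132.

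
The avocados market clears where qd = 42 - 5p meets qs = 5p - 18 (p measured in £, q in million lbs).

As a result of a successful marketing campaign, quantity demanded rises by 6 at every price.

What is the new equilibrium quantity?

Before the shock: 42 - 5p = 5p - 18 ⇒ 60 = 10p ⇒ p = 6, q = 12.
With the change applied: demand qd = 48 - 5p, supply qs = 5p - 18.
Clearing the new market: 48 - 5p = 5p - 18, so p = 6.6 and q = 15.

15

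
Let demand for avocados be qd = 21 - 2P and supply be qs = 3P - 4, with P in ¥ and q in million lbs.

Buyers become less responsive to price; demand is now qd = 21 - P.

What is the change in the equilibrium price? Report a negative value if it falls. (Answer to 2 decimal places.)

Before the shock: 21 - 2P = 3P - 4 ⇒ 25 = 5P ⇒ P = 5, q = 11.
After the shift, demand is qd = 21 - P and supply is qs = 3P - 4.
Setting them equal: 21 - P = 3P - 4 → 25 = 4P, so P = 6.25 and q = 14.75.
ΔP = 6.25 − 5 = +1.25.

+1.25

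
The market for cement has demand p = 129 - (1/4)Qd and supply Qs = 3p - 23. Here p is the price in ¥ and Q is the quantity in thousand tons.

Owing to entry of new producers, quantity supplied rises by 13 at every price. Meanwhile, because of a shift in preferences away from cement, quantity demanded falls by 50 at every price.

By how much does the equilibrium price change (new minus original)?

-9

Before the shock: 516 - 4p = 3p - 23 ⇒ 539 = 7p ⇒ p = 77, Q = 208.
After the shift, demand is Qd = 466 - 4p and supply is Qs = 3p - 10.
New equilibrium: 466 - 4p = 3p - 10 ⇒ 476 = 7p ⇒ p = 68, Q = 194.
Δp = 68 − 77 = -9.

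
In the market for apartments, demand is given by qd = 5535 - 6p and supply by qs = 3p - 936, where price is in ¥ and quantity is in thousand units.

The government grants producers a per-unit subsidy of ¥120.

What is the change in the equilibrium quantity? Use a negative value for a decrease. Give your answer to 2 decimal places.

Initially, 5535 - 6p = 3p - 936, so 6471 = 9p and p = 719, q = 1221.
Since sellers receive the price plus the subsidy, the effective supply curve becomes qs = 3p - 576.
Equate the new curves: 5535 - 6p = 3p - 576, giving 6111 = 9p, p = 679, q = 1461.
Δq = 1461 − 1221 = +240.00.

+240.00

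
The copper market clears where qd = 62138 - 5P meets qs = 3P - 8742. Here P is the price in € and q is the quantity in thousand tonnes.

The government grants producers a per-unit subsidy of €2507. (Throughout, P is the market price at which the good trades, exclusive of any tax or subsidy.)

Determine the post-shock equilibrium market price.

7919.875

Solve the original market: 62138 - 5P = 3P - 8742, hence P = 8860 and q = 17838.
Since sellers receive the price plus the subsidy, the effective supply curve becomes qs = 3P - 1221.
Equate the new curves: 62138 - 5P = 3P - 1221, giving 63359 = 8P, P = 7919.875, q = 22538.625.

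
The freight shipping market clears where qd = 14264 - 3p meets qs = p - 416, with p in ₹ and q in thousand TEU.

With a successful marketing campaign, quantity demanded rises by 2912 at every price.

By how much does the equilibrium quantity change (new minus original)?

+728

Original equilibrium: 14264 - 3p = p - 416 gives 14680 = 4p, so p = 3670 and q = 3254.
The shock moves the curves to qd = 17176 - 3p and qs = p - 416.
Clearing the new market: 17176 - 3p = p - 416, so p = 4398 and q = 3982.
Δq = 3982 − 3254 = +728.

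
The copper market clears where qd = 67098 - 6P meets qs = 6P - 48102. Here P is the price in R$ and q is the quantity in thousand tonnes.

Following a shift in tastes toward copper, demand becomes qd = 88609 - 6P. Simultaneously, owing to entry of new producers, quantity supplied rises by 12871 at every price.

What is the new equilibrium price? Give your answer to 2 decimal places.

Initially, 67098 - 6P = 6P - 48102, so 115200 = 12P and P = 9600, q = 9498.
The new curves are qd = 88609 - 6P (demand) and qs = 6P - 35231 (supply).
Setting them equal: 88609 - 6P = 6P - 35231 → 123840 = 12P, so P = 10320 and q = 26689.

10320.00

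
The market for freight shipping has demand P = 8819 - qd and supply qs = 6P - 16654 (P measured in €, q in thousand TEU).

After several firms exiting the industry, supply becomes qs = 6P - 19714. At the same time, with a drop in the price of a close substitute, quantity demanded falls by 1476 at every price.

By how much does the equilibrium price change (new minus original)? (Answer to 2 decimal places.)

Initially, 8819 - P = 6P - 16654, so 25473 = 7P and P = 3639, q = 5180.
With the change applied: demand qd = 7343 - P, supply qs = 6P - 19714.
Equate the new curves: 7343 - P = 6P - 19714, giving 27057 = 7P, P = 27057/7 ≈ 3865.2857, q = 24344/7 ≈ 3477.7143.
ΔP = 3865.2857 − 3639 = +226.29.

+226.29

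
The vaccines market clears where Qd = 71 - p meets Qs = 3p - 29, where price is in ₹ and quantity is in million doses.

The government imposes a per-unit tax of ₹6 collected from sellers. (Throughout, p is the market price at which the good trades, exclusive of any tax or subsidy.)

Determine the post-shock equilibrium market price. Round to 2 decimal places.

Solve the original market: 71 - p = 3p - 29, hence p = 25 and Q = 46.
Since sellers keep the price net of the tax, the effective supply curve becomes Qs = 3p - 47.
Equate the new curves: 71 - p = 3p - 47, giving 118 = 4p, p = 29.5, Q = 41.5.

29.50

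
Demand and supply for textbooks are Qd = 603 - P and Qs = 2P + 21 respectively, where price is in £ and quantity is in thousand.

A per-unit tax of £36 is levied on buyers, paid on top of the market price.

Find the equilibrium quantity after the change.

Original equilibrium: 603 - P = 2P + 21 gives 582 = 3P, so P = 194 and Q = 409.
Since buyers pay the price plus the tax, the effective demand curve becomes Qd = 567 - P.
New equilibrium: 567 - P = 2P + 21 ⇒ 546 = 3P ⇒ P = 182, Q = 385.

385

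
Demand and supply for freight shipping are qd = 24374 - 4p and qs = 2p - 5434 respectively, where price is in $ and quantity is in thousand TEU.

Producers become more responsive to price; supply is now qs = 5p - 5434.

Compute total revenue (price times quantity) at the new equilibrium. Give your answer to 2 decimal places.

Before the shock: 24374 - 4p = 2p - 5434 ⇒ 29808 = 6p ⇒ p = 4968, q = 4502.
After the shift, demand is qd = 24374 - 4p and supply is qs = 5p - 5434.
New equilibrium: 24374 - 4p = 5p - 5434 ⇒ 29808 = 9p ⇒ p = 3312, q = 11126.
New expenditure = 3312 × 11126 = 36849312.00.

36849312.00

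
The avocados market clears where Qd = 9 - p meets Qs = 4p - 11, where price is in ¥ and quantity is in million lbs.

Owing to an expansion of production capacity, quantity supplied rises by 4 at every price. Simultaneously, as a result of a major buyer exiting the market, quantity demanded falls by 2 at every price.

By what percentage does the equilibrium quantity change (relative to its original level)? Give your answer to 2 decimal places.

Initially, 9 - p = 4p - 11, so 20 = 5p and p = 4, Q = 5.
The new curves are Qd = 7 - p (demand) and Qs = 4p - 7 (supply).
New equilibrium: 7 - p = 4p - 7 ⇒ 14 = 5p ⇒ p = 2.8, Q = 4.2.
%ΔQ = (4.2 − 5) / 5 × 100 = -16.00%.

-16.00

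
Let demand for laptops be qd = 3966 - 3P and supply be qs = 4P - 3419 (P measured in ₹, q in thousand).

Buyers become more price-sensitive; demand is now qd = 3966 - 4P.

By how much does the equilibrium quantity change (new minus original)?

Before the shock: 3966 - 3P = 4P - 3419 ⇒ 7385 = 7P ⇒ P = 1055, q = 801.
With the change applied: demand qd = 3966 - 4P, supply qs = 4P - 3419.
Setting them equal: 3966 - 4P = 4P - 3419 → 7385 = 8P, so P = 923.125 and q = 273.5.
Δq = 273.5 − 801 = -527.5.

-527.5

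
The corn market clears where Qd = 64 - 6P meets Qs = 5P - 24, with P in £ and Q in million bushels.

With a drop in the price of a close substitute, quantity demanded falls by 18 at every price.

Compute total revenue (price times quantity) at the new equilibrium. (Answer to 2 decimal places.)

Original equilibrium: 64 - 6P = 5P - 24 gives 88 = 11P, so P = 8 and Q = 16.
With the change applied: demand Qd = 46 - 6P, supply Qs = 5P - 24.
Clearing the new market: 46 - 6P = 5P - 24, so P = 70/11 ≈ 6.3636 and Q = 86/11 ≈ 7.8182.
New expenditure = 6.3636 × 7.8182 = 49.75.

49.75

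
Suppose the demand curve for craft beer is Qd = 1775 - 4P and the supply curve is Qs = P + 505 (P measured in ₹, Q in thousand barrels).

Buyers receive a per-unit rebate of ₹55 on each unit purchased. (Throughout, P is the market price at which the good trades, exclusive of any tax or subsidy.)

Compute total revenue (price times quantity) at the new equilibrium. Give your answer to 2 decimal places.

239294.00

Initially, 1775 - 4P = P + 505, so 1270 = 5P and P = 254, Q = 759.
Since buyers' out-of-pocket price is the market price minus the rebate, the effective demand curve becomes Qd = 1995 - 4P.
Clearing the new market: 1995 - 4P = P + 505, so P = 298 and Q = 803.
New expenditure = 298 × 803 = 239294.00.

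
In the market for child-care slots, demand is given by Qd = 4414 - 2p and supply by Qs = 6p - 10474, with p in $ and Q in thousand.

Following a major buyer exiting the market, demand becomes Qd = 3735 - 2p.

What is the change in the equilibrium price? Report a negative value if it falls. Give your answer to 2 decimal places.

-84.88

Original equilibrium: 4414 - 2p = 6p - 10474 gives 14888 = 8p, so p = 1861 and Q = 692.
After the shift, demand is Qd = 3735 - 2p and supply is Qs = 6p - 10474.
Setting them equal: 3735 - 2p = 6p - 10474 → 14209 = 8p, so p = 1776.125 and Q = 182.75.
Δp = 1776.125 − 1861 = -84.88.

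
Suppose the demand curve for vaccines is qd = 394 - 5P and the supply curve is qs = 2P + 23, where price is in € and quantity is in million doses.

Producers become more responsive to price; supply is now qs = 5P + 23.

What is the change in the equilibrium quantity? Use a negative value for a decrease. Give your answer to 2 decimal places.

Solve the original market: 394 - 5P = 2P + 23, hence P = 53 and q = 129.
After the shift, demand is qd = 394 - 5P and supply is qs = 5P + 23.
New equilibrium: 394 - 5P = 5P + 23 ⇒ 371 = 10P ⇒ P = 37.1, q = 208.5.
Δq = 208.5 − 129 = +79.50.

+79.50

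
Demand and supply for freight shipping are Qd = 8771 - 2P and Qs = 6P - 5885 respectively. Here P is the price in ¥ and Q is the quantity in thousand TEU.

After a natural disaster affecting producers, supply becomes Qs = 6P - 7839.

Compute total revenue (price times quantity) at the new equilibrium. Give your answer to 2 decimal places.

Initially, 8771 - 2P = 6P - 5885, so 14656 = 8P and P = 1832, Q = 5107.
The shock moves the curves to Qd = 8771 - 2P and Qs = 6P - 7839.
New equilibrium: 8771 - 2P = 6P - 7839 ⇒ 16610 = 8P ⇒ P = 2076.25, Q = 4618.5.
New expenditure = 2076.25 × 4618.5 = 9589160.63.

9589160.63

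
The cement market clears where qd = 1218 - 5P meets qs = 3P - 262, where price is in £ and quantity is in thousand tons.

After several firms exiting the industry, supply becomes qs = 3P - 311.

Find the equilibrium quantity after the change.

262.375

Solve the original market: 1218 - 5P = 3P - 262, hence P = 185 and q = 293.
The new curves are qd = 1218 - 5P (demand) and qs = 3P - 311 (supply).
Equate the new curves: 1218 - 5P = 3P - 311, giving 1529 = 8P, P = 191.125, q = 262.375.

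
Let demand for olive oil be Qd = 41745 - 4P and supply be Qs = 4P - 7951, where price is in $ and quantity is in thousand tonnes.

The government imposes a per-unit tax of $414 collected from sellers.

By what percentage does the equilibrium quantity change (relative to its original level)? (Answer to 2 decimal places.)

Original equilibrium: 41745 - 4P = 4P - 7951 gives 49696 = 8P, so P = 6212 and Q = 16897.
Since sellers keep the price net of the tax, the effective supply curve becomes Qs = 4P - 9607.
New equilibrium: 41745 - 4P = 4P - 9607 ⇒ 51352 = 8P ⇒ P = 6419, Q = 16069.
%ΔQ = (16069 − 16897) / 16897 × 100 = -4.90%.

-4.90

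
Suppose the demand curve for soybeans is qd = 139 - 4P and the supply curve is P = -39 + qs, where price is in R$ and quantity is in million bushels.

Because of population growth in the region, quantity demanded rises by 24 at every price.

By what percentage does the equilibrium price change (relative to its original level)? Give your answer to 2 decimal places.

+24.00

Original equilibrium: 139 - 4P = P + 39 gives 100 = 5P, so P = 20 and q = 59.
With the change applied: demand qd = 163 - 4P, supply qs = P + 39.
New equilibrium: 163 - 4P = P + 39 ⇒ 124 = 5P ⇒ P = 24.8, q = 63.8.
%ΔP = (24.8 − 20) / 20 × 100 = +24.00%.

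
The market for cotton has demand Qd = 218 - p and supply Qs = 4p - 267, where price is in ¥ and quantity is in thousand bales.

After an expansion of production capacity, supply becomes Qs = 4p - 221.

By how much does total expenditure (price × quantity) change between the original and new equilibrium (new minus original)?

-305.44

Before the shock: 218 - p = 4p - 267 ⇒ 485 = 5p ⇒ p = 97, Q = 121.
After the shift, demand is Qd = 218 - p and supply is Qs = 4p - 221.
New equilibrium: 218 - p = 4p - 221 ⇒ 439 = 5p ⇒ p = 87.8, Q = 130.2.
Expenditure moves from 97×121 = 11737 to 87.8×130.2 = 11431.56; change = -305.44.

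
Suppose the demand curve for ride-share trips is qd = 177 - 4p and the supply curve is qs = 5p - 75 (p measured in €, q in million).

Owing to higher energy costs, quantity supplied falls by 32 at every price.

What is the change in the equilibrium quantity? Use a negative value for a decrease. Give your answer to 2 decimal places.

-14.22

Initially, 177 - 4p = 5p - 75, so 252 = 9p and p = 28, q = 65.
With the change applied: demand qd = 177 - 4p, supply qs = 5p - 107.
Setting them equal: 177 - 4p = 5p - 107 → 284 = 9p, so p = 284/9 ≈ 31.5556 and q = 457/9 ≈ 50.7778.
Δq = 50.7778 − 65 = -14.22.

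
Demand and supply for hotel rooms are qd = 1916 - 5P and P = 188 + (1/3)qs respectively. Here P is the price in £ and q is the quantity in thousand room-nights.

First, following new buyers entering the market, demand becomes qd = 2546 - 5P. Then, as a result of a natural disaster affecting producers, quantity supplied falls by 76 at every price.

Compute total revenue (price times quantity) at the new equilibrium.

Original equilibrium: 1916 - 5P = 3P - 564 gives 2480 = 8P, so P = 310 and q = 366.
The new curves are qd = 2546 - 5P (demand) and qs = 3P - 640 (supply).
Equate the new curves: 2546 - 5P = 3P - 640, giving 3186 = 8P, P = 398.25, q = 554.75.
New expenditure = 398.25 × 554.75 = 220929.1875.

220929.1875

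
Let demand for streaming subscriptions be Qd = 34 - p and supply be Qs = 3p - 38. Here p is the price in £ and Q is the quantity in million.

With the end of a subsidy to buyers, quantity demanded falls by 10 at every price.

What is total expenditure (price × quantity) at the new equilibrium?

Initially, 34 - p = 3p - 38, so 72 = 4p and p = 18, Q = 16.
After the shift, demand is Qd = 24 - p and supply is Qs = 3p - 38.
Setting them equal: 24 - p = 3p - 38 → 62 = 4p, so p = 15.5 and Q = 8.5.
New expenditure = 15.5 × 8.5 = 131.75.

131.75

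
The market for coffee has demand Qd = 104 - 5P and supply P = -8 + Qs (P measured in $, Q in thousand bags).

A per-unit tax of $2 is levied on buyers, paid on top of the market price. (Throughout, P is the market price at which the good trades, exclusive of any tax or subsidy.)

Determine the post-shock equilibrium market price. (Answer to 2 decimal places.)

Initially, 104 - 5P = P + 8, so 96 = 6P and P = 16, Q = 24.
Since buyers pay the price plus the tax, the effective demand curve becomes Qd = 94 - 5P.
Clearing the new market: 94 - 5P = P + 8, so P = 43/3 ≈ 14.3333 and Q = 67/3 ≈ 22.3333.

14.33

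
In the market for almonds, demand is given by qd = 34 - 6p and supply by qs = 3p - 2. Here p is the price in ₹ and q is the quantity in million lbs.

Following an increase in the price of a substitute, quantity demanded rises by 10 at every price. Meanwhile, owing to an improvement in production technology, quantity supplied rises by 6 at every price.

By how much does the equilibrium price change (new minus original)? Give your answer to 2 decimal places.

Before the shock: 34 - 6p = 3p - 2 ⇒ 36 = 9p ⇒ p = 4, q = 10.
With the change applied: demand qd = 44 - 6p, supply qs = 3p + 4.
Clearing the new market: 44 - 6p = 3p + 4, so p = 40/9 ≈ 4.4444 and q = 52/3 ≈ 17.3333.
Δp = 4.4444 − 4 = +0.44.

+0.44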